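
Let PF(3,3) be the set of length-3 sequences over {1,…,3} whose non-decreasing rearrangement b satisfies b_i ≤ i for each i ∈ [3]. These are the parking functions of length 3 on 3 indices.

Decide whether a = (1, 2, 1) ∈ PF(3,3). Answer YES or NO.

Sorted: b = (1, 1, 2).
  b_1=1 ≤ 1
  b_2=1 ≤ 2
  b_3=2 ≤ 3
All bounds hold ⇒ YES

YES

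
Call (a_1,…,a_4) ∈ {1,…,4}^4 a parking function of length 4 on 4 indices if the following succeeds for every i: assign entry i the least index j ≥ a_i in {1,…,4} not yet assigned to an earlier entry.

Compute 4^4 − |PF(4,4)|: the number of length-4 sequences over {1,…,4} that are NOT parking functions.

131

#PF = (4−4+1)·(4+1)^(4−1) = 1 · 125 = 125 (Konheim–Weiss)
Example (3,3,4,4) → sorted (3,3,4,4): b_1=3>1, not a PF.
So 256 − 125 = 131 fail.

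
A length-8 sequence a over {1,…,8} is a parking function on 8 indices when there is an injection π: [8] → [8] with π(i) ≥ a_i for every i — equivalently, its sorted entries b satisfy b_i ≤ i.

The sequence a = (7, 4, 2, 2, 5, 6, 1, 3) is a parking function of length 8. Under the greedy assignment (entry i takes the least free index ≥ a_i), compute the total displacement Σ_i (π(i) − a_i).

Σπ = 36 ({1..8} each once); Σa = 7+4+2+2+5+6+1+3 = 30; disp = 36−30 = 6.

6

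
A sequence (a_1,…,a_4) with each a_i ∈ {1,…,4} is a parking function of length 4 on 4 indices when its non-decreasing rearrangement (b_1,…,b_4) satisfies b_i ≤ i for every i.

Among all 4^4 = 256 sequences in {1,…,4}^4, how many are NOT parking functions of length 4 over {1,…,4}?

131

Count = 1·5^3 = 1×125 = 125
One tuple (4,4,3,3) → sorted (3,3,4,4): b_1=3>1, not a PF.
Total 256; non-PF = 256−125 = 131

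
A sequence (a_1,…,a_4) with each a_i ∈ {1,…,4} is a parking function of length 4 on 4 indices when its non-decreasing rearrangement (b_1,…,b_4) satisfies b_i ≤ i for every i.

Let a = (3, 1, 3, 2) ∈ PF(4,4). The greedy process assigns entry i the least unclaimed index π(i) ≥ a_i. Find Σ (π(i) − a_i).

Σπ(i) = 1+…+4 = 10; Σa = 3+1+3+2 = 9; disp = 10−9 = 1.

1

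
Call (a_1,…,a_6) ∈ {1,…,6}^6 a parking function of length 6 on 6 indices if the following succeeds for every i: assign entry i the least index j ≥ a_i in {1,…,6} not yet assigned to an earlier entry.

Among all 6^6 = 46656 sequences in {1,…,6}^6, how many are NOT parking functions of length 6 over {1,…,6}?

|PF| = (6+1−6)·(6+1)^{6−1} = 1·16807 = 16807 (Pollak)
One tuple (5,4,1,6,4,4) → sorted (1,4,4,4,5,6): b_2=4>2, not a PF.
So 46656 − 16807 = 29849 fail.

29849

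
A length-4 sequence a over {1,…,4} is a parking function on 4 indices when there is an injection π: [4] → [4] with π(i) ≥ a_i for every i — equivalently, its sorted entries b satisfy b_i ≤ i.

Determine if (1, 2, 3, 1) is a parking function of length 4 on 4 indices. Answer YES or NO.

YES

Sorted: b = (1, 1, 2, 3).
  b_1=1 ≤ 1
  b_2=1 ≤ 2
  b_3=2 ≤ 3
  b_4=3 ≤ 4
All bounds hold ⇒ YES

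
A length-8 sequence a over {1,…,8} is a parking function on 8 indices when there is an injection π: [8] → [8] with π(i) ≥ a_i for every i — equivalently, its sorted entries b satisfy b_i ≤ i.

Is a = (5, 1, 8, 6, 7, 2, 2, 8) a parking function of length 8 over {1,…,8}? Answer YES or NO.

Sorted: b = (1, 2, 2, 5, 6, 7, 8, 8).
  b_1=1 ≤ 1
  b_2=2 ≤ 2
  b_3=2 ≤ 3
  b_4=5 > 4
  fails at i=4 ⇒ NO

NO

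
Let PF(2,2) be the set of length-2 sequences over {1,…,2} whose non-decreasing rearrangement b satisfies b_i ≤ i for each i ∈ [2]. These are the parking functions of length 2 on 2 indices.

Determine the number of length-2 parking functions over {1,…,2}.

Count = (2+1−2)·(2+1)^{2−1} = 1·3 = 3
Check (1,2) → sorted (1,2): b_i ≤ i ∀i, a PF.

3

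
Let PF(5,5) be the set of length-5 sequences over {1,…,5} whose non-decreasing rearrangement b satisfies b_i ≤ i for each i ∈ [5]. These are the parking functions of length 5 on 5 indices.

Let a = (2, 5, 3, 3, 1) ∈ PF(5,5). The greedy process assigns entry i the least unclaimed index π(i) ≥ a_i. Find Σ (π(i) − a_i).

Σπ(i) = 1+…+5 = 15; Σa = 2+5+3+3+1 = 14; disp = 15−14 = 1.

1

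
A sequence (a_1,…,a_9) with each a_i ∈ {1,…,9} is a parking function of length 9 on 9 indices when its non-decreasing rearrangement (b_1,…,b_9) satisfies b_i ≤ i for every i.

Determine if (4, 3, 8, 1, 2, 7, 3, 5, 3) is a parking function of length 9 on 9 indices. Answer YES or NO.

YES

Order a: b = (1, 2, 3, 3, 3, 4, 5, 7, 8).
  b_1=1 ≤ 1
  b_2=2 ≤ 2
  b_3=3 ≤ 3
  b_4=3 ≤ 4
  b_5=3 ≤ 5
  b_6=4 ≤ 6
  b_7=5 ≤ 7
  b_8=7 ≤ 8
  b_9=8 ≤ 9
All bounds hold ⇒ YES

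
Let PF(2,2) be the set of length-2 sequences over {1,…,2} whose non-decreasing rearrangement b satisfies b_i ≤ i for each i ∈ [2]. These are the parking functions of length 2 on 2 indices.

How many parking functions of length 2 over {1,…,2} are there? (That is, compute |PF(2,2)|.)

3

|PF(2,2)| = 1·3^1 = 1 · 3 = 3 (Konheim–Weiss)
Check (1,1) → sorted (1,1): b_i ≤ i ∀i, a PF.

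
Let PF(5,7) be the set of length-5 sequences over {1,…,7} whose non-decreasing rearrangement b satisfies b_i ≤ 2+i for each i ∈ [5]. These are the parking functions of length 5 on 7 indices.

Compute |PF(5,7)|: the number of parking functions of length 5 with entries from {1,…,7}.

12288

|PF| = (7+1−5)·(7+1)^{5−1} = 3 · 4096 = 12288 (Pollak)
Check (5,2,5,7,3) → sorted (2,3,5,5,7): b_i ≤ 2+i ∀i, a PF.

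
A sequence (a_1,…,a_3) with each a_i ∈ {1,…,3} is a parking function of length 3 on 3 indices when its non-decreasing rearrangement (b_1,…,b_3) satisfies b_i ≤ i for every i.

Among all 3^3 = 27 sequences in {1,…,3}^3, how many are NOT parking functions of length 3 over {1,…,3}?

#PF = (4−3)·4^(3−1) = 1 · 16 = 16 (Konheim–Weiss)
E.g. (3,1,3) → sorted (1,3,3): b_2=3>2, not a PF.
Total 27; non-PF = 27−16 = 11

11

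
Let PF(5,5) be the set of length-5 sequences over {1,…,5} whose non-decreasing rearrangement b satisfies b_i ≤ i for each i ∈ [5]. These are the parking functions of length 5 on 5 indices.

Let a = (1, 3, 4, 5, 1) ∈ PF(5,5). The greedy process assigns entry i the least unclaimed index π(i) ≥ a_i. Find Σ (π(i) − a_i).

1

Σπ = 5·6/2 = 15 (π permutes [5]); Σa = 1+3+4+5+1 = 14; disp = 15−14 = 1.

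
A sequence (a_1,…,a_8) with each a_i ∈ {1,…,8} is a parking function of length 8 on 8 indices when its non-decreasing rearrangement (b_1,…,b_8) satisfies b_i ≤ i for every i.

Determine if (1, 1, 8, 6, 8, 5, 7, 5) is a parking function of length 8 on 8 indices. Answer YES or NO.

Sorted: b = (1, 1, 5, 5, 6, 7, 8, 8).
  b_1=1 ≤ 1
  b_2=1 ≤ 2
  b_3=5 > 3
  fails at i=3 ⇒ NO

NO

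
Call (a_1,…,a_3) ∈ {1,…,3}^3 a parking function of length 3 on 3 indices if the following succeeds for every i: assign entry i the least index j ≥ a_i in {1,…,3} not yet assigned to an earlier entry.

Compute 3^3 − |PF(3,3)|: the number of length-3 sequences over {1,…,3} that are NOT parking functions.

|PF| = (4−3)·4^(3−1) = 1·16 = 16
One tuple (2,3,3) → sorted (2,3,3): b_1=2>1, not a PF.
So 27 − 16 = 11 fail.

11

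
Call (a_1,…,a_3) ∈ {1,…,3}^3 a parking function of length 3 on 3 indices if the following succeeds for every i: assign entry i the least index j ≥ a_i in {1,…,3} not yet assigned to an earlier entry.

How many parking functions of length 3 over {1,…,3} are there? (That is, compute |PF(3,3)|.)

16

|PF| = 1·4^2 = 1×16 = 16
One tuple (1,2,2) → sorted (1,2,2): b_i ≤ i ∀i, a PF.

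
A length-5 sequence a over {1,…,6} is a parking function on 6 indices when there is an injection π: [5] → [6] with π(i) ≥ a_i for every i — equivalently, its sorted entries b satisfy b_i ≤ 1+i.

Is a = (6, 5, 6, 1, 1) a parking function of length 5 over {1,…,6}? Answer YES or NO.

NO

Order a: b = (1, 1, 5, 6, 6).
  b_1=1 ≤ 2
  b_2=1 ≤ 3
  b_3=5 > 4
  fails at i=3 ⇒ NO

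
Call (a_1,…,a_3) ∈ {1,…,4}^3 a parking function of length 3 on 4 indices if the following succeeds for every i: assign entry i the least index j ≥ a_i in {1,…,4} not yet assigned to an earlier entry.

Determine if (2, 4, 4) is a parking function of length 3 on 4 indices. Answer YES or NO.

Sorted: b = (2, 4, 4).
  b_1=2 ≤ 2
  b_2=4 > 3
  fails at i=2 ⇒ NO

NO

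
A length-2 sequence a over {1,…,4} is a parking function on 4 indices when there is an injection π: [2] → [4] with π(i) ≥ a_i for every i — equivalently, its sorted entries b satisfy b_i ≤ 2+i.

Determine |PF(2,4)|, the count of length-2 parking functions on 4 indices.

15

|PF(2,4)| = (5−2)·5^(2−1) = 3×5 = 15
Example (1,1) → sorted (1,1): b_i ≤ 2+i ∀i, a PF.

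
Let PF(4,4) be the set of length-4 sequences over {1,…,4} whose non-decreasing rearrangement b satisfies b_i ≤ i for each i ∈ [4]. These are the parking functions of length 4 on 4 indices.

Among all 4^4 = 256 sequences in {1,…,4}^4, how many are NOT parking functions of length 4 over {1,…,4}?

|PF| = (5−4)·5^(4−1) = 1×125 = 125 [KW]
One tuple (3,4,4,2) → sorted (2,3,4,4): b_1=2>1, not a PF.
4^4 − 125 = 256 − 125 = 131

131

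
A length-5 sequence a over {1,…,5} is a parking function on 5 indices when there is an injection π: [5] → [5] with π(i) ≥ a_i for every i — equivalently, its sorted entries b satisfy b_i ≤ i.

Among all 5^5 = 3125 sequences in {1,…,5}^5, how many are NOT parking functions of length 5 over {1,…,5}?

|PF(5,5)| = (5+1−5)·(5+1)^{5−1} = 1×1296 = 1296 (Pollak)
Check (5,4,5,4,5) → sorted (4,4,5,5,5): b_1=4>1, not a PF.
Total 3125; non-PF = 3125−1296 = 1829

1829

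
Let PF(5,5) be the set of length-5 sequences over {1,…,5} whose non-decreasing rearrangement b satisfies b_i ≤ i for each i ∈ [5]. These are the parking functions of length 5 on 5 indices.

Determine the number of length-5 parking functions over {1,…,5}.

#PF = 1·6^4 = 1 · 1296 = 1296
Example (5,4,3,1,1) → sorted (1,1,3,4,5): b_i ≤ i ∀i, a PF.

1296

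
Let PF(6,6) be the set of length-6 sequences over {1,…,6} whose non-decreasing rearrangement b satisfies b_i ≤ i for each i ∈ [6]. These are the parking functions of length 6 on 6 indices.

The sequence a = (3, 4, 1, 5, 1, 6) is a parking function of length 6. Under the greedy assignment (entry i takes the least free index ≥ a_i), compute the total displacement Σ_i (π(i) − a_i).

1

Σπ = 21 ({1..6} each once); Σa = 3+4+1+5+1+6 = 20; disp = 21−20 = 1.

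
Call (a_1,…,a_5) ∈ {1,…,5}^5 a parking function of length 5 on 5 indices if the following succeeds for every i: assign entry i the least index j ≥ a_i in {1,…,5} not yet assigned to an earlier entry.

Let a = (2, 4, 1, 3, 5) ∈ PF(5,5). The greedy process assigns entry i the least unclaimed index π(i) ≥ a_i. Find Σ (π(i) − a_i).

Σπ = 15 ({1..5} each once); Σa = 2+4+1+3+5 = 15; disp = 15−15 = 0.

0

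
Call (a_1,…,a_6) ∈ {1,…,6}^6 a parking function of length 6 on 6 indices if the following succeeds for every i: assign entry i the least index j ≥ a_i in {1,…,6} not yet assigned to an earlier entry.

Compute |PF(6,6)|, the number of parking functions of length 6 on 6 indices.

16807

Count = 1·7^5 = 1×16807 = 16807
E.g. (4,3,2,1,1,1) → sorted (1,1,1,2,3,4): b_i ≤ i ∀i, a PF.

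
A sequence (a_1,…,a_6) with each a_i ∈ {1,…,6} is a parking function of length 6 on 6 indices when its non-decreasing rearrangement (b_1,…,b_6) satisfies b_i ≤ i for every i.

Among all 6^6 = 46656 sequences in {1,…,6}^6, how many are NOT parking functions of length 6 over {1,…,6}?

29849

|PF(6,6)| = 1·7^5 = 1 · 16807 = 16807 (Konheim–Weiss)
Check (6,3,2,6,5,3) → sorted (2,3,3,5,6,6): b_1=2>1, not a PF.
So 46656 − 16807 = 29849 fail.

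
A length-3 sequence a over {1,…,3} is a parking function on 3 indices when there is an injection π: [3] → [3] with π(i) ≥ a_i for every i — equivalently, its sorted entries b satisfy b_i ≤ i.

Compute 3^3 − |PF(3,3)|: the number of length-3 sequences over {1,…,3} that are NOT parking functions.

11

|PF| = (4−3)·4^(3−1) = 1×16 = 16 [KW]
Check (3,3,3) → sorted (3,3,3): b_1=3>1, not a PF.
3^3 − 16 = 27 − 16 = 11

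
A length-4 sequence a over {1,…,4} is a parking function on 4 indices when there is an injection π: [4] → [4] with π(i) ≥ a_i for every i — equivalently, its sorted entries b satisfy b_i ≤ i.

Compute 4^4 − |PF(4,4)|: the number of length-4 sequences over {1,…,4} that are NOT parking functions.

#PF = (4+1−4)·(4+1)^{4−1} = 1·125 = 125 (Konheim–Weiss)
Example (3,3,1,3) → sorted (1,3,3,3): b_2=3>2, not a PF.
So 256 − 125 = 131 fail.

131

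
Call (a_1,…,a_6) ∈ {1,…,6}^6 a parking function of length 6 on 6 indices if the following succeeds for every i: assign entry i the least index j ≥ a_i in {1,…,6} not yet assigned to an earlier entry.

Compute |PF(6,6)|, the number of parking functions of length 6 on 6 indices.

16807

#PF = (6−6+1)·(6+1)^(6−1) = 1×16807 = 16807 [KW]
One tuple (1,2,1,3,1,4) → sorted (1,1,1,2,3,4): b_i ≤ i ∀i, a PF.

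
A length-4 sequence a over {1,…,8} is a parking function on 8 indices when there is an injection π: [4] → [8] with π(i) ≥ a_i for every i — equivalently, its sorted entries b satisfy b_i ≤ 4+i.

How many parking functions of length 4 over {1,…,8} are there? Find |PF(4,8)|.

3645

Count = 5·9^3 = 5 · 729 = 3645 (Konheim–Weiss)
Example (7,1,4,5) → sorted (1,4,5,7): b_i ≤ 4+i ∀i, a PF.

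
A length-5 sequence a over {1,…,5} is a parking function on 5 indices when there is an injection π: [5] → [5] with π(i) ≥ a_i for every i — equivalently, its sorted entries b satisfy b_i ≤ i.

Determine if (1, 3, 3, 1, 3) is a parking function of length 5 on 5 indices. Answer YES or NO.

YES

Order a: b = (1, 1, 3, 3, 3).
  b_1=1 ≤ 1
  b_2=1 ≤ 2
  b_3=3 ≤ 3
  b_4=3 ≤ 4
  b_5=3 ≤ 5
All bounds hold ⇒ YES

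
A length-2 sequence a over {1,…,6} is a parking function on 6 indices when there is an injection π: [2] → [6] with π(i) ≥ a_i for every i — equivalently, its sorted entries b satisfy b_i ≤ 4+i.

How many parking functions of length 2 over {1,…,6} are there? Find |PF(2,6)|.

|PF| = (6−2+1)·(6+1)^(2−1) = 5×7 = 35 (Pollak)
Check (5,3) → sorted (3,5): b_i ≤ 4+i ∀i, a PF.

35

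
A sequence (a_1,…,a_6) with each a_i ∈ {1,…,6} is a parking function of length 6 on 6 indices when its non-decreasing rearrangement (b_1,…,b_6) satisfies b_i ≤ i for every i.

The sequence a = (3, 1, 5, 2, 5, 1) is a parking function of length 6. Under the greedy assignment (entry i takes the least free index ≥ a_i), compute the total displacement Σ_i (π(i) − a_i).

Σπ = 21 ({1..6} each once); Σa = 3+1+5+2+5+1 = 17; disp = 21−17 = 4.

4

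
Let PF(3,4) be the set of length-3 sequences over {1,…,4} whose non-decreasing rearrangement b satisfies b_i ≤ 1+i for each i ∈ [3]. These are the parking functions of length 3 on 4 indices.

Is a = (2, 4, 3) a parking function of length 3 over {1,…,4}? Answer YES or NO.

YES

Sorted: b = (2, 3, 4).
  b_1=2 ≤ 2
  b_2=3 ≤ 3
  b_3=4 ≤ 4
All bounds hold ⇒ YES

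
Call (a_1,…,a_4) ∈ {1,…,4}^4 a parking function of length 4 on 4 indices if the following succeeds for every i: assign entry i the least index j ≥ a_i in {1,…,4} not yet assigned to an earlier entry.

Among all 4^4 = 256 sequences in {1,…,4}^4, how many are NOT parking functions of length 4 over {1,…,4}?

131

|PF(4,4)| = (4+1−4)·(4+1)^{4−1} = 1·125 = 125
Example (3,3,3,3) → sorted (3,3,3,3): b_1=3>1, not a PF.
So 256 − 125 = 131 fail.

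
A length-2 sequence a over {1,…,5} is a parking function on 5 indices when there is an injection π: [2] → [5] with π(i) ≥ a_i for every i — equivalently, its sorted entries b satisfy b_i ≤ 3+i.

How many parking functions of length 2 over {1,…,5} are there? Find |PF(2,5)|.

|PF| = (6−2)·6^(2−1) = 4·6 = 24 [KW]
Example (5,4) → sorted (4,5): b_i ≤ 3+i ∀i, a PF.

24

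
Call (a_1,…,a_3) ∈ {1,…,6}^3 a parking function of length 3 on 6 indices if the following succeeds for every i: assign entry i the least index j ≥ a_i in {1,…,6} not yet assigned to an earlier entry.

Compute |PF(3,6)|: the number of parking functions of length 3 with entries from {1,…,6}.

196

|PF(3,6)| = (6+1−3)·(6+1)^{3−1} = 4×49 = 196 (Pollak)
Check (5,2,4) → sorted (2,4,5): b_i ≤ 3+i ∀i, a PF.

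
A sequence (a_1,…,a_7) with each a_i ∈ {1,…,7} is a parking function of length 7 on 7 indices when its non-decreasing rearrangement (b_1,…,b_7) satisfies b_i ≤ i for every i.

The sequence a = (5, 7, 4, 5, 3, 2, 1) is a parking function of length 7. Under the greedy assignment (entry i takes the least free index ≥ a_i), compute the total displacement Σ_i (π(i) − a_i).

Σπ(i) = 1+…+7 = 28; Σa = 5+7+4+5+3+2+1 = 27; disp = 28−27 = 1.

1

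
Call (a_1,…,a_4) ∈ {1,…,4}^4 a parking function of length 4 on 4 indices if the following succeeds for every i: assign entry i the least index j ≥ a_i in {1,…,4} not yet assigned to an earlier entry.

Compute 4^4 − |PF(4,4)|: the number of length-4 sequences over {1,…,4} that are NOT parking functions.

#PF = (5−4)·5^(4−1) = 1 · 125 = 125 (Konheim–Weiss)
Check (2,2,2,3) → sorted (2,2,2,3): b_1=2>1, not a PF.
4^4 − 125 = 256 − 125 = 131

131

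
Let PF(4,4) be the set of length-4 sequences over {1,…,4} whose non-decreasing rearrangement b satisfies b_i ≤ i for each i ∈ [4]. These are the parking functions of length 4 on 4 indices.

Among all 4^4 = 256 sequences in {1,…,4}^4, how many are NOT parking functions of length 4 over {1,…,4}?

131

|PF(4,4)| = (4−4+1)·(4+1)^(4−1) = 1×125 = 125 [KW]
Check (2,4,4,2) → sorted (2,2,4,4): b_1=2>1, not a PF.
Total 256; non-PF = 256−125 = 131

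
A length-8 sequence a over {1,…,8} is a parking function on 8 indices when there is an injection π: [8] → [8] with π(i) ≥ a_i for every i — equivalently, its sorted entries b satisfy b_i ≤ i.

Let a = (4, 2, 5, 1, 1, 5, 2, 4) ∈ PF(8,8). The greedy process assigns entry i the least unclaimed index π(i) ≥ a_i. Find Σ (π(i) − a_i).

Σπ(i) = 1+…+8 = 36; Σa = 4+2+5+1+1+5+2+4 = 24; disp = 36−24 = 12.

12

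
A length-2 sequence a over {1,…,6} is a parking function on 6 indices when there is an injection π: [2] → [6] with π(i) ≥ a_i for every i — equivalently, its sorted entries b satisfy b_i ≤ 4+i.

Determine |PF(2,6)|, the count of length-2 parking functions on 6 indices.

Count = 5·7^1 = 5·7 = 35 [KW]
E.g. (6,3) → sorted (3,6): b_i ≤ 4+i ∀i, a PF.

35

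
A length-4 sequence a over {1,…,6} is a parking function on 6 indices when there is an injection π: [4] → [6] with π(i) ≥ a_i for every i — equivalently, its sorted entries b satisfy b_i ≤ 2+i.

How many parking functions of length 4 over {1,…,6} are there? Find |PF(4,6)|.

#PF = (6+1−4)·(6+1)^{4−1} = 3×343 = 1029 (Pollak)
E.g. (5,1,4,1) → sorted (1,1,4,5): b_i ≤ 2+i ∀i, a PF.

1029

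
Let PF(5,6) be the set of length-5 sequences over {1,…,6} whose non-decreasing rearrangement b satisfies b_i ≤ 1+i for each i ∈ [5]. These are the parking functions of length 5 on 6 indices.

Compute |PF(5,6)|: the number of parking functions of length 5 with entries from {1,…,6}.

|PF| = 2·7^4 = 2×2401 = 4802 (Konheim–Weiss)
Example (2,3,6,2,3) → sorted (2,2,3,3,6): b_i ≤ 1+i ∀i, a PF.

4802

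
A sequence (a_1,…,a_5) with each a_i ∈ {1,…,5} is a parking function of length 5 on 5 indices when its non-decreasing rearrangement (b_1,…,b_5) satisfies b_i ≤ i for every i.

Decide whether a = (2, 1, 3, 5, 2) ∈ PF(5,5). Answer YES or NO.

YES

Rearranged: b = (1, 2, 2, 3, 5).
  b_1=1 ≤ 1
  b_2=2 ≤ 2
  b_3=2 ≤ 3
  b_4=3 ≤ 4
  b_5=5 ≤ 5
All bounds hold ⇒ YES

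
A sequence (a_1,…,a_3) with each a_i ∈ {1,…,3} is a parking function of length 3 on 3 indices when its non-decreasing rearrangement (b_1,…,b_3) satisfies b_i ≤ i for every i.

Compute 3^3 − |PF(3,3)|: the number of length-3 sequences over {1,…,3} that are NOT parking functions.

#PF = (3−3+1)·(3+1)^(3−1) = 1×16 = 16 [KW]
Example (2,3,3) → sorted (2,3,3): b_1=2>1, not a PF.
So 27 − 16 = 11 fail.

11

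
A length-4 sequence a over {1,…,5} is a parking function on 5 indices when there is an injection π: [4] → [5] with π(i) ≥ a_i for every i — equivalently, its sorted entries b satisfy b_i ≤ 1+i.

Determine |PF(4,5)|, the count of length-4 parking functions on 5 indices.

432

|PF(4,5)| = (5+1−4)·(5+1)^{4−1} = 2×216 = 432 [KW]
E.g. (2,1,3,3) → sorted (1,2,3,3): b_i ≤ 1+i ∀i, a PF.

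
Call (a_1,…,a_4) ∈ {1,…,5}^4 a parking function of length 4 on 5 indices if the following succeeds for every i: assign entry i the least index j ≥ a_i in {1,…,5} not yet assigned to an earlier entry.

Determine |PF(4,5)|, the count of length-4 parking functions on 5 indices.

|PF| = 2·6^3 = 2×216 = 432
One tuple (2,3,1,5) → sorted (1,2,3,5): b_i ≤ 1+i ∀i, a PF.

432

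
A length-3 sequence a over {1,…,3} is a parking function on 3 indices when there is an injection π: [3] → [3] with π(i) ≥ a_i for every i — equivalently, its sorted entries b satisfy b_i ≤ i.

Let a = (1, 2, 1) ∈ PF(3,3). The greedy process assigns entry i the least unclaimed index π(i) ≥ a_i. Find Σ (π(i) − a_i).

Σπ = 6 ({1..3} each once); Σa = 1+2+1 = 4; disp = 6−4 = 2.

2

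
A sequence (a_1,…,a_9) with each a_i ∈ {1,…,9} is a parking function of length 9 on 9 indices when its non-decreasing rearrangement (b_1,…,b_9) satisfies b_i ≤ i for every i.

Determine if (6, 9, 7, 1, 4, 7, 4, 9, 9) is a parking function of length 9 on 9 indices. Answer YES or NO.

Rearranged: b = (1, 4, 4, 6, 7, 7, 9, 9, 9).
  b_1=1 ≤ 1
  b_2=4 > 2
  fails at i=2 ⇒ NO

NO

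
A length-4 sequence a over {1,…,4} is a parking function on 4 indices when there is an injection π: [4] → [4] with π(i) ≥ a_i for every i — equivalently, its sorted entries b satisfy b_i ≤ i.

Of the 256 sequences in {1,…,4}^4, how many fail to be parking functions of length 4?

|PF| = (4+1−4)·(4+1)^{4−1} = 1×125 = 125 (Konheim–Weiss)
Example (4,4,3,4) → sorted (3,4,4,4): b_1=3>1, not a PF.
Total 256; non-PF = 256−125 = 131

131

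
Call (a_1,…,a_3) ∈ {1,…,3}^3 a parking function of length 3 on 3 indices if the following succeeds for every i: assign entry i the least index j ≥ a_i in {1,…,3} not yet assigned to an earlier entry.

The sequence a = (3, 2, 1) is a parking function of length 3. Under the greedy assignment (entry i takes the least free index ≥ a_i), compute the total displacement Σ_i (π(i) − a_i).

Σπ = 3·4/2 = 6 (π permutes [3]); Σa = 3+2+1 = 6; disp = 6−6 = 0.

0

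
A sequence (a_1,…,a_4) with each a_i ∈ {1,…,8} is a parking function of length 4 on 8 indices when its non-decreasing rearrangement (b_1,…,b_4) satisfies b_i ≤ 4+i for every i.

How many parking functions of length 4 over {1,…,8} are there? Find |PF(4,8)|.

|PF| = (9−4)·9^(4−1) = 5·729 = 3645 [KW]
One tuple (3,5,5,1) → sorted (1,3,5,5): b_i ≤ 4+i ∀i, a PF.

3645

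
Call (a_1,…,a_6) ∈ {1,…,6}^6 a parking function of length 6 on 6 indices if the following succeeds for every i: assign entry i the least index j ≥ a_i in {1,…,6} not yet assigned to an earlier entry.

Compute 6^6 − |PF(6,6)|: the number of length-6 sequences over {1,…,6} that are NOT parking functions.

29849

|PF(6,6)| = (6+1−6)·(6+1)^{6−1} = 1 · 16807 = 16807 (Konheim–Weiss)
Check (4,3,4,3,6,3) → sorted (3,3,3,4,4,6): b_1=3>1, not a PF.
Total 46656; non-PF = 46656−16807 = 29849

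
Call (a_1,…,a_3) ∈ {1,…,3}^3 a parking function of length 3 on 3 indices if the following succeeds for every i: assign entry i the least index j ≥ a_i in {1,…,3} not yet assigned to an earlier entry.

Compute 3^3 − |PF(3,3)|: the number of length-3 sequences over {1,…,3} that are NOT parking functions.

11

Count = 1·4^2 = 1×16 = 16 (Pollak)
Check (3,3,3) → sorted (3,3,3): b_1=3>1, not a PF.
So 27 − 16 = 11 fail.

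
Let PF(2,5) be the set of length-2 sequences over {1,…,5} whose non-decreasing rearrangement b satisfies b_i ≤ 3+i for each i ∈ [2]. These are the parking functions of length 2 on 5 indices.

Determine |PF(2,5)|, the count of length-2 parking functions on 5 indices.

#PF = (5+1−2)·(5+1)^{2−1} = 4×6 = 24 [KW]
Check (3,1) → sorted (1,3): b_i ≤ 3+i ∀i, a PF.

24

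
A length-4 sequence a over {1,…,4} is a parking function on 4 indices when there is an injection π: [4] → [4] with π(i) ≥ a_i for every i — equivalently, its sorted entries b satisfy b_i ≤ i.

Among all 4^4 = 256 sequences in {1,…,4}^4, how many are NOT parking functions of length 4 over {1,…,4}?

131

#PF = 1·5^3 = 1×125 = 125
E.g. (3,2,4,3) → sorted (2,3,3,4): b_1=2>1, not a PF.
4^4 − 125 = 256 − 125 = 131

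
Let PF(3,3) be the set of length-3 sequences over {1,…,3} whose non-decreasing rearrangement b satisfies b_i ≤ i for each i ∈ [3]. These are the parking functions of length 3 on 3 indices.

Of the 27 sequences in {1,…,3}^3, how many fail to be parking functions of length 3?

|PF| = (4−3)·4^(3−1) = 1 · 16 = 16 (Pollak)
E.g. (3,3,3) → sorted (3,3,3): b_1=3>1, not a PF.
3^3 − 16 = 27 − 16 = 11

11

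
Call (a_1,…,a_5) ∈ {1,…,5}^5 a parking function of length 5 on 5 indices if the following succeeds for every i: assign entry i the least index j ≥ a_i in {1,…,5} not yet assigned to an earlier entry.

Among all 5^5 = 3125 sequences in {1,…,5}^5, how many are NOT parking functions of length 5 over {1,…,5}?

1829

|PF| = (5−5+1)·(5+1)^(5−1) = 1·1296 = 1296 (Konheim–Weiss)
Example (5,5,5,4,5) → sorted (4,5,5,5,5): b_1=4>1, not a PF.
5^5 − 1296 = 3125 − 1296 = 1829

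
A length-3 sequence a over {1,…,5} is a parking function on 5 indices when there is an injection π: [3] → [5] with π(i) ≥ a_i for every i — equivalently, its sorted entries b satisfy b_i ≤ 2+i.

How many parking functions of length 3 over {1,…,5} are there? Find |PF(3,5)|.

108

|PF(3,5)| = (5+1−3)·(5+1)^{3−1} = 3 · 36 = 108 (Konheim–Weiss)
One tuple (5,3,2) → sorted (2,3,5): b_i ≤ 2+i ∀i, a PF.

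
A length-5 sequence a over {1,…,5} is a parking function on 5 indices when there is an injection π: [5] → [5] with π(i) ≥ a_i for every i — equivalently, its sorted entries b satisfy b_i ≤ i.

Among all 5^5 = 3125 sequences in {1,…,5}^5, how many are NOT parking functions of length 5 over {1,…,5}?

|PF(5,5)| = (6−5)·6^(5−1) = 1 · 1296 = 1296 [KW]
One tuple (5,5,5,5,3) → sorted (3,5,5,5,5): b_1=3>1, not a PF.
5^5 − 1296 = 3125 − 1296 = 1829

1829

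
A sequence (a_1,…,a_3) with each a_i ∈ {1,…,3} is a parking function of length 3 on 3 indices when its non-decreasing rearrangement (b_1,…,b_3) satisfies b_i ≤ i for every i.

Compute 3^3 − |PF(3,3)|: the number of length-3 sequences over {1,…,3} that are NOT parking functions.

11

#PF = 1·4^2 = 1×16 = 16 (Konheim–Weiss)
One tuple (3,3,1) → sorted (1,3,3): b_2=3>2, not a PF.
3^3 − 16 = 27 − 16 = 11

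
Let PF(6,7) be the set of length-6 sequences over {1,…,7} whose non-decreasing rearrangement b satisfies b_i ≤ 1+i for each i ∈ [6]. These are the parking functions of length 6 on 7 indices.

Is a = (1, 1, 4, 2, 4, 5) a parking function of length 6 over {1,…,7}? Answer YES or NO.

Sorted: b = (1, 1, 2, 4, 4, 5).
  b_1=1 ≤ 2
  b_2=1 ≤ 3
  b_3=2 ≤ 4
  b_4=4 ≤ 5
  b_5=4 ≤ 6
  b_6=5 ≤ 7
All bounds hold ⇒ YES

YES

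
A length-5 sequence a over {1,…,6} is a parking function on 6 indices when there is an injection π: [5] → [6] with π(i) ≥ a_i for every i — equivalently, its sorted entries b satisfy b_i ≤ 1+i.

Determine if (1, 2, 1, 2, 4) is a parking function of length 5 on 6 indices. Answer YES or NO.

YES

Sorted: b = (1, 1, 2, 2, 4).
  b_1=1 ≤ 2
  b_2=1 ≤ 3
  b_3=2 ≤ 4
  b_4=2 ≤ 5
  b_5=4 ≤ 6
All bounds hold ⇒ YES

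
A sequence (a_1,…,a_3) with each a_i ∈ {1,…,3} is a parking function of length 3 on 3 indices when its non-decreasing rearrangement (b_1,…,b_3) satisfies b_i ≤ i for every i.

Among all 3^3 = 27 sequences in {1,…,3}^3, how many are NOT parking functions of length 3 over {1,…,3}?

|PF| = (3−3+1)·(3+1)^(3−1) = 1 · 16 = 16 (Pollak)
Example (3,1,3) → sorted (1,3,3): b_2=3>2, not a PF.
Total 27; non-PF = 27−16 = 11

11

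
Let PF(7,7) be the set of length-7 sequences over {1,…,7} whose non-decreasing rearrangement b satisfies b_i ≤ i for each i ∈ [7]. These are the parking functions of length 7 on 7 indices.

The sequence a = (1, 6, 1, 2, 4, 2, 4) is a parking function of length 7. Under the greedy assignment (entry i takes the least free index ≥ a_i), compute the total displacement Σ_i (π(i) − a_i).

Σπ = 28 ({1..7} each once); Σa = 1+6+1+2+4+2+4 = 20; disp = 28−20 = 8.

8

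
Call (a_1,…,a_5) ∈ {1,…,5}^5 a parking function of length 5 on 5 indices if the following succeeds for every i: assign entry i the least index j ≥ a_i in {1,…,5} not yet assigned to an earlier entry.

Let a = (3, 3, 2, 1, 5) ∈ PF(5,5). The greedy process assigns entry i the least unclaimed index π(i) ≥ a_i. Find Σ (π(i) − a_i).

1

Σπ = 15 ({1..5} each once); Σa = 3+3+2+1+5 = 14; disp = 15−14 = 1.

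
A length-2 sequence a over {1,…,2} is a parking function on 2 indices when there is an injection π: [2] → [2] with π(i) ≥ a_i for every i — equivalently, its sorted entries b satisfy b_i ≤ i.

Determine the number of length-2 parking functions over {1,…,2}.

3

|PF| = 1·3^1 = 1·3 = 3 [KW]
Example (2,1) → sorted (1,2): b_i ≤ i ∀i, a PF.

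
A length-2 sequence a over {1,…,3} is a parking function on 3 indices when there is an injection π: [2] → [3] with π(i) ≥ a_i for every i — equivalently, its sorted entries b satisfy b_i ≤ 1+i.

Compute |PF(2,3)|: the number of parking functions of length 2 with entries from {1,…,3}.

8

|PF(2,3)| = (4−2)·4^(2−1) = 2 · 4 = 8 (Konheim–Weiss)
Example (1,3) → sorted (1,3): b_i ≤ 1+i ∀i, a PF.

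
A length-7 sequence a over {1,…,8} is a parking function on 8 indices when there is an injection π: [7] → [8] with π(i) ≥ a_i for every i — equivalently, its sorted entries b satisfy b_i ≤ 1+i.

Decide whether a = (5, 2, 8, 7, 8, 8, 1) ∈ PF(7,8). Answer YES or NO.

NO

Sorted: b = (1, 2, 5, 7, 8, 8, 8).
  b_1=1 ≤ 2
  b_2=2 ≤ 3
  b_3=5 > 4
  fails at i=3 ⇒ NO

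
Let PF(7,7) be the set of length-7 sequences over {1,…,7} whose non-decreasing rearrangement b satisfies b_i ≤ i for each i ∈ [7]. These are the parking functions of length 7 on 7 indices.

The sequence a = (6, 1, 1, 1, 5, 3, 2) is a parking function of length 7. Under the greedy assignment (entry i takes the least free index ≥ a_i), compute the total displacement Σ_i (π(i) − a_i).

9

Σπ = 7·8/2 = 28 (π permutes [7]); Σa = 6+1+1+1+5+3+2 = 19; disp = 28−19 = 9.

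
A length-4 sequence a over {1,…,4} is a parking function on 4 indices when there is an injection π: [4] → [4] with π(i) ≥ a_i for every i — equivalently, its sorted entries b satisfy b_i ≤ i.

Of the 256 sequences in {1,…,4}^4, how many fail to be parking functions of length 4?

131

|PF| = (5−4)·5^(4−1) = 1×125 = 125 (Pollak)
One tuple (1,2,4,4) → sorted (1,2,4,4): b_3=4>3, not a PF.
4^4 − 125 = 256 − 125 = 131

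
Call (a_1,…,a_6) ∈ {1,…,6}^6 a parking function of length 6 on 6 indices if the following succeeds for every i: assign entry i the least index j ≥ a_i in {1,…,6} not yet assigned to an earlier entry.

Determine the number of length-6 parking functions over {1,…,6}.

Count = 1·7^5 = 1×16807 = 16807 [KW]
Example (1,5,1,4,6,1) → sorted (1,1,1,4,5,6): b_i ≤ i ∀i, a PF.

16807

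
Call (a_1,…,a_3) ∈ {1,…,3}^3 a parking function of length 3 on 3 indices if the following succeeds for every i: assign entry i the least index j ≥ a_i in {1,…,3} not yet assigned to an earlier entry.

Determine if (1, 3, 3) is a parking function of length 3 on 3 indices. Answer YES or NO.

NO

Sorted: b = (1, 3, 3).
  b_1=1 ≤ 1
  b_2=3 > 2
  fails at i=2 ⇒ NO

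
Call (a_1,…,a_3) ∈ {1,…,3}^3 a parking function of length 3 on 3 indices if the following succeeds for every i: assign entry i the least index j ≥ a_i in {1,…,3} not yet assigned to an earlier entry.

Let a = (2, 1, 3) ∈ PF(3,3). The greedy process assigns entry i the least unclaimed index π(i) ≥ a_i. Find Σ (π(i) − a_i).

0

Σπ(i) = 1+…+3 = 6; Σa = 2+1+3 = 6; disp = 6−6 = 0.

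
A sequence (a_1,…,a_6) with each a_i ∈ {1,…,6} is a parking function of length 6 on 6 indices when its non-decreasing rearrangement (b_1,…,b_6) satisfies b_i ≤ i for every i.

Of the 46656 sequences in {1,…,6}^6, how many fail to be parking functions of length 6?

#PF = 1·7^5 = 1·16807 = 16807 [KW]
E.g. (4,5,2,4,5,4) → sorted (2,4,4,4,5,5): b_1=2>1, not a PF.
6^6 − 16807 = 46656 − 16807 = 29849

29849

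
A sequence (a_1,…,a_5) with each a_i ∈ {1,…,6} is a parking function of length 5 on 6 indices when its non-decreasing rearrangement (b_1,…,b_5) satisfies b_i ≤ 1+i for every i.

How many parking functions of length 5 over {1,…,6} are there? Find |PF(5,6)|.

|PF| = (6−5+1)·(6+1)^(5−1) = 2×2401 = 4802 [KW]
Example (1,5,1,6,1) → sorted (1,1,1,5,6): b_i ≤ 1+i ∀i, a PF.

4802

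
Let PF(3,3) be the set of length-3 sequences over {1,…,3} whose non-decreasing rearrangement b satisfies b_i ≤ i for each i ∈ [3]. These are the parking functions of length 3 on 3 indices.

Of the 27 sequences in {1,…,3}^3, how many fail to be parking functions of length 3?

11

|PF(3,3)| = (4−3)·4^(3−1) = 1·16 = 16 (Konheim–Weiss)
One tuple (2,3,3) → sorted (2,3,3): b_1=2>1, not a PF.
So 27 − 16 = 11 fail.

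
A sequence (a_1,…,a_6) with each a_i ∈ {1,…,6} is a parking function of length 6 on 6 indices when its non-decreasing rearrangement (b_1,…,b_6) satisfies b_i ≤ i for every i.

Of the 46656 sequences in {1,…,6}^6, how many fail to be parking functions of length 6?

#PF = (6+1−6)·(6+1)^{6−1} = 1·16807 = 16807
E.g. (5,6,4,2,4,3) → sorted (2,3,4,4,5,6): b_1=2>1, not a PF.
So 46656 − 16807 = 29849 fail.

29849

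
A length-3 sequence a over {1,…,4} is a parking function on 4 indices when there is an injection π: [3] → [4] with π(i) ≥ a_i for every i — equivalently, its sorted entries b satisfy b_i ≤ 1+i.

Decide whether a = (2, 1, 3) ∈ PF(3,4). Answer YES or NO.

Order a: b = (1, 2, 3).
  b_1=1 ≤ 2
  b_2=2 ≤ 3
  b_3=3 ≤ 4
All bounds hold ⇒ YES

YES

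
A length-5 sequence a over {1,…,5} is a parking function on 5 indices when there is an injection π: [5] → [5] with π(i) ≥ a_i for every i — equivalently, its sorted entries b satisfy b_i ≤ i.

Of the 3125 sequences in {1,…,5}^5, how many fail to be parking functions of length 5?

|PF| = 1·6^4 = 1·1296 = 1296 [KW]
Check (3,2,4,4,3) → sorted (2,3,3,4,4): b_1=2>1, not a PF.
5^5 − 1296 = 3125 − 1296 = 1829

1829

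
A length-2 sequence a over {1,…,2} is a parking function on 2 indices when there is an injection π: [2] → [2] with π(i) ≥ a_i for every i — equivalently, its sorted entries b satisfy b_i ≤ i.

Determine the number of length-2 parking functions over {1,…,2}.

3

|PF| = (2+1−2)·(2+1)^{2−1} = 1×3 = 3 (Konheim–Weiss)
One tuple (1,2) → sorted (1,2): b_i ≤ i ∀i, a PF.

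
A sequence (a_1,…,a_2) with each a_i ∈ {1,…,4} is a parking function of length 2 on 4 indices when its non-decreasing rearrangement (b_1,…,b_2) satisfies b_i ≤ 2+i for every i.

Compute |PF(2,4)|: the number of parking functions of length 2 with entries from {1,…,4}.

15

#PF = (5−2)·5^(2−1) = 3·5 = 15
Example (3,1) → sorted (1,3): b_i ≤ 2+i ∀i, a PF.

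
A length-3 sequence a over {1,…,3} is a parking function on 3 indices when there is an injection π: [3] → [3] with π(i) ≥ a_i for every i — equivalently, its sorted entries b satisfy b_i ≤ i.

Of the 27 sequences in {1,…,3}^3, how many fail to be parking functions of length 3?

11

#PF = (4−3)·4^(3−1) = 1·16 = 16
Example (3,1,3) → sorted (1,3,3): b_2=3>2, not a PF.
3^3 − 16 = 27 − 16 = 11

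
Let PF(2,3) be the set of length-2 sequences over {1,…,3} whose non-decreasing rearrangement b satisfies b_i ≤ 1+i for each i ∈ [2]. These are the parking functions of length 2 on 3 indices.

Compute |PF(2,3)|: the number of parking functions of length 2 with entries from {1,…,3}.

|PF(2,3)| = (4−2)·4^(2−1) = 2×4 = 8 [KW]
Check (2,1) → sorted (1,2): b_i ≤ 1+i ∀i, a PF.

8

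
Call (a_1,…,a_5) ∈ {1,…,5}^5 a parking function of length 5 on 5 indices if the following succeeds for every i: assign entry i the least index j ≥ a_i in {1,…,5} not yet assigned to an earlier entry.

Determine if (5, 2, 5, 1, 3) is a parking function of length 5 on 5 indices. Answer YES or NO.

NO

Order a: b = (1, 2, 3, 5, 5).
  b_1=1 ≤ 1
  b_2=2 ≤ 2
  b_3=3 ≤ 3
  b_4=5 > 4
  fails at i=4 ⇒ NO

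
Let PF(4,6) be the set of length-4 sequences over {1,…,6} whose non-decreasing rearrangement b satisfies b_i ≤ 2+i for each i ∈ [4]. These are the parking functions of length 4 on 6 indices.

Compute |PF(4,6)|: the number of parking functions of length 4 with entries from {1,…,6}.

1029

|PF(4,6)| = (6−4+1)·(6+1)^(4−1) = 3×343 = 1029 (Konheim–Weiss)
Example (2,2,5,3) → sorted (2,2,3,5): b_i ≤ 2+i ∀i, a PF.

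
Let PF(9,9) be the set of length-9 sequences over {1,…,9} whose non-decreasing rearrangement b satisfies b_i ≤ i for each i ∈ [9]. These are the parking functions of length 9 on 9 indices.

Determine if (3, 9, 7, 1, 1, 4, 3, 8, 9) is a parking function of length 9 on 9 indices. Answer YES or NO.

NO

Rearranged: b = (1, 1, 3, 3, 4, 7, 8, 9, 9).
  b_1=1 ≤ 1
  b_2=1 ≤ 2
  b_3=3 ≤ 3
  b_4=3 ≤ 4
  b_5=4 ≤ 5
  b_6=7 > 6
  fails at i=6 ⇒ NO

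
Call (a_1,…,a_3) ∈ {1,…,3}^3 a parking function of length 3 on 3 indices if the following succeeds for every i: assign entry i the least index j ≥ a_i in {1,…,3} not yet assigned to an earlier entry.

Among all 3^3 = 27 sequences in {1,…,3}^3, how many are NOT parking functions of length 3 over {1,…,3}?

11

Count = 1·4^2 = 1×16 = 16
Example (3,2,2) → sorted (2,2,3): b_1=2>1, not a PF.
3^3 − 16 = 27 − 16 = 11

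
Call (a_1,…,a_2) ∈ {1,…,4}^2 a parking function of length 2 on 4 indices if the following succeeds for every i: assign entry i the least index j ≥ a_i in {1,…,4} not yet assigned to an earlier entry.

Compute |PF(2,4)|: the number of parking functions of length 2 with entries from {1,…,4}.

|PF(2,4)| = (4−2+1)·(4+1)^(2−1) = 3×5 = 15 (Pollak)
Example (2,3) → sorted (2,3): b_i ≤ 2+i ∀i, a PF.

15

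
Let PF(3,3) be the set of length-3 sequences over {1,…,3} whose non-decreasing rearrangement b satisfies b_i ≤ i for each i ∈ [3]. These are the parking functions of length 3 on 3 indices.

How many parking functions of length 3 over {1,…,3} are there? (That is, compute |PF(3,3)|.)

16

#PF = 1·4^2 = 1·16 = 16
Example (1,3,2) → sorted (1,2,3): b_i ≤ i ∀i, a PF.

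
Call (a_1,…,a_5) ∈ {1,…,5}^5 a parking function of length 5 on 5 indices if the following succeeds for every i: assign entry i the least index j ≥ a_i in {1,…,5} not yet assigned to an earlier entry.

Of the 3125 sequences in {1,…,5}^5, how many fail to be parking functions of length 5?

1829

|PF| = (5+1−5)·(5+1)^{5−1} = 1·1296 = 1296
One tuple (2,3,2,3,3) → sorted (2,2,3,3,3): b_1=2>1, not a PF.
So 3125 − 1296 = 1829 fail.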